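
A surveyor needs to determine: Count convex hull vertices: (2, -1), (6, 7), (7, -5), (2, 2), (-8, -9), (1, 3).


Convex hull vertices (CCW): (-8, -9), (7, -5), (6, 7), (1, 3)
Count = 4

4


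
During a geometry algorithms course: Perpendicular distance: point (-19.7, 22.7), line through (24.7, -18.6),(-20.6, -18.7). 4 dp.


|cross product| = 1875.33
|line direction| = sqrt(2052.1) = 45.3001
Distance = 1875.33/sqrt(2052.1) = 41.3979

41.3979


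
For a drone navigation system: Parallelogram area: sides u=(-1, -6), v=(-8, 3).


|u x v| = |(-1)*3 - (-6)*(-8)|
= |(-3) - 48| = 51

51


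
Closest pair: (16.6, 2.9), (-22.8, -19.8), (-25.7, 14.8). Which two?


d(P0,P1) = 45.4714, d(P0,P2) = 43.942, d(P1,P2) = 34.7213
Closest: P1 and P2

Closest pair: (-22.8, -19.8) and (-25.7, 14.8), distance = 34.7213


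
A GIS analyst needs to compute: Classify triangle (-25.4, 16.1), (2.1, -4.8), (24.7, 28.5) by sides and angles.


Side lengths squared: AB^2=1193.06, BC^2=1619.65, CA^2=2663.77
Sorted: [1193.06, 1619.65, 2663.77]
By sides: Scalene, By angles: Acute

Scalene, Acute


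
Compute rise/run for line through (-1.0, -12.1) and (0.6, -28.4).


slope = (y2-y1)/(x2-x1) = ((-28.4)-(-12.1))/(0.6-(-1)) = (-16.3)/1.6 = -10.1875

-10.1875


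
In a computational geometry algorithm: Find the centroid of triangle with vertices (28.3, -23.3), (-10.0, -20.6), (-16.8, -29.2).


Centroid = ((x_A+x_B+x_C)/3, (y_A+y_B+y_C)/3)
= ((28.3+(-10)+(-16.8))/3, ((-23.3)+(-20.6)+(-29.2))/3)
= (0.5, -24.3667)

(0.5, -24.3667)


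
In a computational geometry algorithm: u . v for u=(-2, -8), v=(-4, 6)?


u . v = u_x*v_x + u_y*v_y = (-2)*(-4) + (-8)*6
= 8 + (-48) = -40

-40


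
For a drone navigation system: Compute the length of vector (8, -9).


|u| = sqrt(8^2 + (-9)^2) = sqrt(145) = 12.0416

12.0416


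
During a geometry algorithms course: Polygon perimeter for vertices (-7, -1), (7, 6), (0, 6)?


Sides: (-7, -1)->(7, 6): sqrt(245) = 15.652476, (7, 6)->(0, 6): sqrt(49) = 7, (0, 6)->(-7, -1): sqrt(98) = 9.899495
Sum = 32.551971
Perimeter = 32.552

32.552


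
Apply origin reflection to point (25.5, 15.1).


Reflection over origin: (x,y) -> (-x,-y)
(25.5, 15.1) -> (-25.5, -15.1)

(-25.5, -15.1)


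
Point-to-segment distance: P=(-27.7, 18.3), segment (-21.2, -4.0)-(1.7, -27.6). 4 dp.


Project P onto AB: t = 0 (clamped to [0,1])
Closest point on segment: (-21.2, -4)
Distance: 23.228

23.228


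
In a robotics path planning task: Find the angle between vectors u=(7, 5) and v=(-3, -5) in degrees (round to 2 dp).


u.v = -46, |u| = sqrt(74) = 8.6023, |v| = sqrt(34) = 5.831
cos(theta) = u.v/(|u||v|) = -46/sqrt(2516) = -0.91707
theta = acos(-0.91707) = 156.5 degrees

156.5 degrees


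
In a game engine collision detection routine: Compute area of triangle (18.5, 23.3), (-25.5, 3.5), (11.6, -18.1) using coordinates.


Area = |x_A(y_B-y_C) + x_B(y_C-y_A) + x_C(y_A-y_B)|/2
= |399.6 + 1055.7 + 229.68|/2
= 1684.98/2 = 842.49

842.49


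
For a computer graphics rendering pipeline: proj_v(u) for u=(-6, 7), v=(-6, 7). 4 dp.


u.v = 85, |v| = sqrt(85) = 9.2195
Scalar projection = u.v / |v| = 85 / sqrt(85) = 9.2195

9.2195


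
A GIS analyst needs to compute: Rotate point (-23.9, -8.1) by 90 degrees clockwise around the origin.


90° CW: (x,y) -> (y, -x)
(-23.9,-8.1) -> (-8.1, 23.9)

(-8.1, 23.9)


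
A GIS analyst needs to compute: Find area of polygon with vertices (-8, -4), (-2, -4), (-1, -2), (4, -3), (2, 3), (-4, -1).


Shoelace sum: ((-8)*(-4) - (-2)*(-4)) + ((-2)*(-2) - (-1)*(-4)) + ((-1)*(-3) - 4*(-2)) + (4*3 - 2*(-3)) + (2*(-1) - (-4)*3) + ((-4)*(-4) - (-8)*(-1))
= 71
Area = |71|/2 = 35.5

35.5


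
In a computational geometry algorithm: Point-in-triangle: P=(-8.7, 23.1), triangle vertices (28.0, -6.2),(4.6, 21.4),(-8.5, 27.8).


Cross products: AB x AP = 327.3, BC x BP = 62.85, CA x CP = -178.35
All same sign? no

No, outside


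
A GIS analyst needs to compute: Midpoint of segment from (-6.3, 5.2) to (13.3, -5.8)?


M = (((-6.3)+13.3)/2, (5.2+(-5.8))/2)
= (3.5, -0.3)

(3.5, -0.3)


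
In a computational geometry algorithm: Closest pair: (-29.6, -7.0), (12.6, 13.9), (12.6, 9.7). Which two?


d(P0,P1) = 47.0919, d(P0,P2) = 45.3842, d(P1,P2) = 4.2
Closest: P1 and P2

Closest pair: (12.6, 13.9) and (12.6, 9.7), distance = 4.2


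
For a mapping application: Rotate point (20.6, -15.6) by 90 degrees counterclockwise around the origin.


90° CCW: (x,y) -> (-y, x)
(20.6,-15.6) -> (15.6, 20.6)

(15.6, 20.6)


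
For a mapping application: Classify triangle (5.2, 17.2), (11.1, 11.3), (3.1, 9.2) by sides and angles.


Side lengths squared: AB^2=69.62, BC^2=68.41, CA^2=68.41
Sorted: [68.41, 68.41, 69.62]
By sides: Isosceles, By angles: Acute

Isosceles, Acute


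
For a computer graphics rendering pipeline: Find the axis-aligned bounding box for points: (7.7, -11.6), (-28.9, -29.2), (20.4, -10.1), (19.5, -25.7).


x range: [-28.9, 20.4]
y range: [-29.2, -10.1]
Bounding box: (-28.9,-29.2) to (20.4,-10.1)

(-28.9,-29.2) to (20.4,-10.1)


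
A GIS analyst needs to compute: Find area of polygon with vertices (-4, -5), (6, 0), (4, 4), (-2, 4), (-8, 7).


Shoelace sum: ((-4)*0 - 6*(-5)) + (6*4 - 4*0) + (4*4 - (-2)*4) + ((-2)*7 - (-8)*4) + ((-8)*(-5) - (-4)*7)
= 164
Area = |164|/2 = 82

82


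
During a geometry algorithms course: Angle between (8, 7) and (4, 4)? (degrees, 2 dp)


u.v = 60, |u| = sqrt(113) = 10.6301, |v| = sqrt(32) = 5.6569
cos(theta) = u.v/(|u||v|) = 60/sqrt(3616) = 0.997785
theta = acos(0.997785) = 3.81 degrees

3.81 degrees


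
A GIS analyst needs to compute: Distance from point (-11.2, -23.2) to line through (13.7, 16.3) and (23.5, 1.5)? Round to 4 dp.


|cross product| = 755.62
|line direction| = sqrt(315.08) = 17.7505
Distance = 755.62/sqrt(315.08) = 42.569

42.569


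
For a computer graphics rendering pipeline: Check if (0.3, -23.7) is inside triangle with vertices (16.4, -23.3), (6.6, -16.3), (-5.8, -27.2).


Cross products: AB x AP = 116.62, BC x BP = 23.09, CA x CP = 53.91
All same sign? yes

Yes, inside


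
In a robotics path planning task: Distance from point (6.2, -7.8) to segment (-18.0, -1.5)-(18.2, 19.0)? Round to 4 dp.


Project P onto AB: t = 0.4316 (clamped to [0,1])
Closest point on segment: (-2.3777, 7.3469)
Distance: 17.407

17.407


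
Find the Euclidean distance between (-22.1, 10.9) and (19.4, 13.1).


dx=41.5, dy=2.2
d^2 = 41.5^2 + 2.2^2 = 1727.09
d = sqrt(1727.09) = 41.5583

41.5583


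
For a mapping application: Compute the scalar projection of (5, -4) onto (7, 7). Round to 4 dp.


u.v = 7, |v| = sqrt(98) = 9.8995
Scalar projection = u.v / |v| = 7 / sqrt(98) = 0.7071

0.7071


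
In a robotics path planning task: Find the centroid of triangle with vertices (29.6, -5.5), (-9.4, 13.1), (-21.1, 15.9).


Centroid = ((x_A+x_B+x_C)/3, (y_A+y_B+y_C)/3)
= ((29.6+(-9.4)+(-21.1))/3, ((-5.5)+13.1+15.9)/3)
= (-0.3, 7.8333)

(-0.3, 7.8333)


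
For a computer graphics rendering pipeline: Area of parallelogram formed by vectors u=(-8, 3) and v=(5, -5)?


|u x v| = |(-8)*(-5) - 3*5|
= |40 - 15| = 25

25


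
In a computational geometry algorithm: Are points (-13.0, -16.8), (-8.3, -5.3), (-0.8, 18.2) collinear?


Cross product: ((-8.3)-(-13))*(18.2-(-16.8)) - ((-5.3)-(-16.8))*((-0.8)-(-13))
= 24.2

No, not collinear


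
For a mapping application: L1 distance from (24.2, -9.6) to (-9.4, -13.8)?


|24.2-(-9.4)| + |(-9.6)-(-13.8)| = 33.6 + 4.2 = 37.8

37.8


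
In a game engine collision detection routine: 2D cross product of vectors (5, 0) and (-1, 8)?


u x v = u_x*v_y - u_y*v_x = 5*8 - 0*(-1)
= 40 - 0 = 40

40


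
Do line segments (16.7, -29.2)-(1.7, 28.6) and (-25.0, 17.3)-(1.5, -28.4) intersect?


Cross products: d1=673.44, d2=1519.64, d3=1712.76, d4=866.56
d1*d2 < 0 and d3*d4 < 0? no

No, they don't intersect


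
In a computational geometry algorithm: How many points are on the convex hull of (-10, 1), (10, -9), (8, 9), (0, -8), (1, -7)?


Convex hull vertices (CCW): (-10, 1), (0, -8), (10, -9), (8, 9)
Count = 4

4


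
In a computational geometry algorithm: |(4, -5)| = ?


|u| = sqrt(4^2 + (-5)^2) = sqrt(41) = 6.4031

6.4031


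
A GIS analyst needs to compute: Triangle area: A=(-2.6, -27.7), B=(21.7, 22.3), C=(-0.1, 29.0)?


Area = |x_A(y_B-y_C) + x_B(y_C-y_A) + x_C(y_A-y_B)|/2
= |17.42 + 1230.39 + 5|/2
= 1252.81/2 = 626.405

626.405


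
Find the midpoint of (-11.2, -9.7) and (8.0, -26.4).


M = (((-11.2)+8)/2, ((-9.7)+(-26.4))/2)
= (-1.6, -18.05)

(-1.6, -18.05)


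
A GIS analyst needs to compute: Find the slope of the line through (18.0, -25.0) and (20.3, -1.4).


slope = (y2-y1)/(x2-x1) = ((-1.4)-(-25))/(20.3-18) = 23.6/2.3 = 10.2609

10.2609


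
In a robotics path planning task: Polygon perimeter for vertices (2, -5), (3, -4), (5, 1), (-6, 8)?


Sides: (2, -5)->(3, -4): sqrt(2) = 1.414214, (3, -4)->(5, 1): sqrt(29) = 5.385165, (5, 1)->(-6, 8): sqrt(170) = 13.038405, (-6, 8)->(2, -5): sqrt(233) = 15.264338
Sum = 35.102122
Perimeter = 35.1021

35.1021


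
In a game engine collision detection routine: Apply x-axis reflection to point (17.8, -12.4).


Reflection over x-axis: (x,y) -> (x,-y)
(17.8, -12.4) -> (17.8, 12.4)

(17.8, 12.4)


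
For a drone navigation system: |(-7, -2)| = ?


|u| = sqrt((-7)^2 + (-2)^2) = sqrt(53) = 7.2801

7.2801


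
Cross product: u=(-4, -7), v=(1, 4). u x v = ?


u x v = u_x*v_y - u_y*v_x = (-4)*4 - (-7)*1
= (-16) - (-7) = -9

-9


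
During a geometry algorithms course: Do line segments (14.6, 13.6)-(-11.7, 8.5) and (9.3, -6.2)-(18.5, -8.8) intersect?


Cross products: d1=195.94, d2=80.64, d3=493.71, d4=609.01
d1*d2 < 0 and d3*d4 < 0? no

No, they don't intersect


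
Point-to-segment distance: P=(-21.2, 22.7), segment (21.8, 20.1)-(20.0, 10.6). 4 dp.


Project P onto AB: t = 0.5637 (clamped to [0,1])
Closest point on segment: (20.7853, 14.7449)
Distance: 42.7323

42.7323


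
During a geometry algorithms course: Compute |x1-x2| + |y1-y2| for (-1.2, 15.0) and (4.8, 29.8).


|(-1.2)-4.8| + |15-29.8| = 6 + 14.8 = 20.8

20.8


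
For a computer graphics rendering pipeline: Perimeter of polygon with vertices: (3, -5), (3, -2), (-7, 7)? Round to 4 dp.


Sides: (3, -5)->(3, -2): sqrt(9) = 3, (3, -2)->(-7, 7): sqrt(181) = 13.453624, (-7, 7)->(3, -5): sqrt(244) = 15.620499
Sum = 32.074123
Perimeter = 32.0741

32.0741


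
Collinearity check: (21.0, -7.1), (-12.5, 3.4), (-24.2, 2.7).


Cross product: ((-12.5)-21)*(2.7-(-7.1)) - (3.4-(-7.1))*((-24.2)-21)
= 146.3

No, not collinear


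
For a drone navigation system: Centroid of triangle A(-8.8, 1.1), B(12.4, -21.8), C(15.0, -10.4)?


Centroid = ((x_A+x_B+x_C)/3, (y_A+y_B+y_C)/3)
= (((-8.8)+12.4+15)/3, (1.1+(-21.8)+(-10.4))/3)
= (6.2, -10.3667)

(6.2, -10.3667)


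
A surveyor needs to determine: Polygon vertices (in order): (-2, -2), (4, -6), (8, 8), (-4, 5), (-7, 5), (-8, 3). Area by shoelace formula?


Shoelace sum: ((-2)*(-6) - 4*(-2)) + (4*8 - 8*(-6)) + (8*5 - (-4)*8) + ((-4)*5 - (-7)*5) + ((-7)*3 - (-8)*5) + ((-8)*(-2) - (-2)*3)
= 228
Area = |228|/2 = 114

114


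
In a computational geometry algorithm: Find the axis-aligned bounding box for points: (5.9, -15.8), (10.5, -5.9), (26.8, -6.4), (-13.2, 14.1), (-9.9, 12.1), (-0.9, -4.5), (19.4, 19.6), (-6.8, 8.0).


x range: [-13.2, 26.8]
y range: [-15.8, 19.6]
Bounding box: (-13.2,-15.8) to (26.8,19.6)

(-13.2,-15.8) to (26.8,19.6)


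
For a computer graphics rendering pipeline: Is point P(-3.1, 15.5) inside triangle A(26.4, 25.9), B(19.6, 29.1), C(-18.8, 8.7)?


Cross products: AB x AP = 165.12, BC x BP = 59.16, CA x CP = 37.32
All same sign? yes

Yes, inside


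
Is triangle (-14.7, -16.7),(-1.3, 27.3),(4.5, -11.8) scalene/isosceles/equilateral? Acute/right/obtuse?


Side lengths squared: AB^2=2115.56, BC^2=1562.45, CA^2=392.65
Sorted: [392.65, 1562.45, 2115.56]
By sides: Scalene, By angles: Obtuse

Scalene, Obtuse


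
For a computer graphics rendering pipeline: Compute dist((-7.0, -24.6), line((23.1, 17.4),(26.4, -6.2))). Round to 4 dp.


|cross product| = 848.96
|line direction| = sqrt(567.85) = 23.8296
Distance = 848.96/sqrt(567.85) = 35.6263

35.6263


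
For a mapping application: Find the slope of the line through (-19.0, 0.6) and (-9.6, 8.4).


slope = (y2-y1)/(x2-x1) = (8.4-0.6)/((-9.6)-(-19)) = 7.8/9.4 = 0.8298

0.8298


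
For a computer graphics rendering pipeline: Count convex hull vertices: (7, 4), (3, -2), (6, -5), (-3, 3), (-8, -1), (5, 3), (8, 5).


Convex hull vertices (CCW): (-8, -1), (6, -5), (8, 5), (-3, 3)
Count = 4

4


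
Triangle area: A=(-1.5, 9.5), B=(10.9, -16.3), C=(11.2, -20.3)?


Area = |x_A(y_B-y_C) + x_B(y_C-y_A) + x_C(y_A-y_B)|/2
= |(-6) + (-324.82) + 288.96|/2
= 41.86/2 = 20.93

20.93


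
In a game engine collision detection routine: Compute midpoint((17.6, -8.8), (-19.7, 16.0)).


M = ((17.6+(-19.7))/2, ((-8.8)+16)/2)
= (-1.05, 3.6)

(-1.05, 3.6)


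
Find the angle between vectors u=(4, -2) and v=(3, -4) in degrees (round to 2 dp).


u.v = 20, |u| = sqrt(20) = 4.4721, |v| = sqrt(25) = 5
cos(theta) = u.v/(|u||v|) = 20/sqrt(500) = 0.894427
theta = acos(0.894427) = 26.57 degrees

26.57 degrees


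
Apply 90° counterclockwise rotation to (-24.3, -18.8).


90° CCW: (x,y) -> (-y, x)
(-24.3,-18.8) -> (18.8, -24.3)

(18.8, -24.3)


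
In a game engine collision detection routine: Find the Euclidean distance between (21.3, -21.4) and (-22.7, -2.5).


dx=-44, dy=18.9
d^2 = (-44)^2 + 18.9^2 = 2293.21
d = sqrt(2293.21) = 47.8875

47.8875


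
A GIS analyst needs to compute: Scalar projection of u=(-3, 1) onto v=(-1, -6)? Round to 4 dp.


u.v = -3, |v| = sqrt(37) = 6.0828
Scalar projection = u.v / |v| = -3 / sqrt(37) = -0.4932

-0.4932


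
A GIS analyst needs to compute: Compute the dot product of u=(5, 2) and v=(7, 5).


u . v = u_x*v_x + u_y*v_y = 5*7 + 2*5
= 35 + 10 = 45

45


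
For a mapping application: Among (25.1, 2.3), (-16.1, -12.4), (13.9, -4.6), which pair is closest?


d(P0,P1) = 43.7439, d(P0,P2) = 13.1548, d(P1,P2) = 30.9974
Closest: P0 and P2

Closest pair: (25.1, 2.3) and (13.9, -4.6), distance = 13.1548


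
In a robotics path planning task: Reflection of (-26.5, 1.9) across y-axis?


Reflection over y-axis: (x,y) -> (-x,y)
(-26.5, 1.9) -> (26.5, 1.9)

(26.5, 1.9)


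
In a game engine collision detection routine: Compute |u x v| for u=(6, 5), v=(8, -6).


|u x v| = |6*(-6) - 5*8|
= |(-36) - 40| = 76

76


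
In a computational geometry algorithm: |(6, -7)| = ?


|u| = sqrt(6^2 + (-7)^2) = sqrt(85) = 9.2195

9.2195


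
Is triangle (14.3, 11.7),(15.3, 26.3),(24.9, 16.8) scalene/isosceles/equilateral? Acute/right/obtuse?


Side lengths squared: AB^2=214.16, BC^2=182.41, CA^2=138.37
Sorted: [138.37, 182.41, 214.16]
By sides: Scalene, By angles: Acute

Scalene, Acute


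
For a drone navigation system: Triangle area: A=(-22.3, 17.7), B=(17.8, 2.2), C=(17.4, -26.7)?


Area = |x_A(y_B-y_C) + x_B(y_C-y_A) + x_C(y_A-y_B)|/2
= |(-644.47) + (-790.32) + 269.7|/2
= 1165.09/2 = 582.545

582.545


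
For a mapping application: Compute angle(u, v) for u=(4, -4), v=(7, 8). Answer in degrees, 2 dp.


u.v = -4, |u| = sqrt(32) = 5.6569, |v| = sqrt(113) = 10.6301
cos(theta) = u.v/(|u||v|) = -4/sqrt(3616) = -0.066519
theta = acos(-0.066519) = 93.81 degrees

93.81 degrees


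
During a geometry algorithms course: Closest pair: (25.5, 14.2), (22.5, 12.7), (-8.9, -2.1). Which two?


d(P0,P1) = 3.3541, d(P0,P2) = 38.0664, d(P1,P2) = 34.7131
Closest: P0 and P1

Closest pair: (25.5, 14.2) and (22.5, 12.7), distance = 3.3541


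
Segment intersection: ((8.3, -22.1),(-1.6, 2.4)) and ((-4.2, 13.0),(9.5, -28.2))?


Cross products: d1=34.13, d2=-38.1, d3=-41.24, d4=30.99
d1*d2 < 0 and d3*d4 < 0? yes

Yes, they intersect


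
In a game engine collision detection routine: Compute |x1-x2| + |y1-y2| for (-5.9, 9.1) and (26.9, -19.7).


|(-5.9)-26.9| + |9.1-(-19.7)| = 32.8 + 28.8 = 61.6

61.6


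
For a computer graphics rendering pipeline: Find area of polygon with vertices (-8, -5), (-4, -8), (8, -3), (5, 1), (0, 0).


Shoelace sum: ((-8)*(-8) - (-4)*(-5)) + ((-4)*(-3) - 8*(-8)) + (8*1 - 5*(-3)) + (5*0 - 0*1) + (0*(-5) - (-8)*0)
= 143
Area = |143|/2 = 71.5

71.5


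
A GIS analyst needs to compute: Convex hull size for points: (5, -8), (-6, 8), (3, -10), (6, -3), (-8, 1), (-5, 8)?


Convex hull vertices (CCW): (-8, 1), (3, -10), (5, -8), (6, -3), (-5, 8), (-6, 8)
Count = 6

6


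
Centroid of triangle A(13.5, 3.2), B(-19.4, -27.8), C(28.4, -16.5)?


Centroid = ((x_A+x_B+x_C)/3, (y_A+y_B+y_C)/3)
= ((13.5+(-19.4)+28.4)/3, (3.2+(-27.8)+(-16.5))/3)
= (7.5, -13.7)

(7.5, -13.7)


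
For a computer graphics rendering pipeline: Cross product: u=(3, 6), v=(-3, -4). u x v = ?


u x v = u_x*v_y - u_y*v_x = 3*(-4) - 6*(-3)
= (-12) - (-18) = 6

6


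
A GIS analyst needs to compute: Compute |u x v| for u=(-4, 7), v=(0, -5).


|u x v| = |(-4)*(-5) - 7*0|
= |20 - 0| = 20

20


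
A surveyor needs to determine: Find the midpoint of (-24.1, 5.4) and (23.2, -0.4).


M = (((-24.1)+23.2)/2, (5.4+(-0.4))/2)
= (-0.45, 2.5)

(-0.45, 2.5)


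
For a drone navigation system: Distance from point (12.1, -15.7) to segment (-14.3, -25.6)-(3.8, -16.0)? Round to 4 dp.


Project P onto AB: t = 1 (clamped to [0,1])
Closest point on segment: (3.8, -16)
Distance: 8.3054

8.3054


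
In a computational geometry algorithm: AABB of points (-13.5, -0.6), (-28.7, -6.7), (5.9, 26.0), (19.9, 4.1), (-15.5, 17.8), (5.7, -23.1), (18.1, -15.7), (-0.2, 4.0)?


x range: [-28.7, 19.9]
y range: [-23.1, 26]
Bounding box: (-28.7,-23.1) to (19.9,26)

(-28.7,-23.1) to (19.9,26)


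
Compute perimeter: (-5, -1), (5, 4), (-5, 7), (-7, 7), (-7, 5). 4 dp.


Sides: (-5, -1)->(5, 4): sqrt(125) = 11.18034, (5, 4)->(-5, 7): sqrt(109) = 10.440307, (-5, 7)->(-7, 7): sqrt(4) = 2, (-7, 7)->(-7, 5): sqrt(4) = 2, (-7, 5)->(-5, -1): sqrt(40) = 6.324555
Sum = 31.945202
Perimeter = 31.9452

31.9452


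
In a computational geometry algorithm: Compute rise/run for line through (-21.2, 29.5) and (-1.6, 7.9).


slope = (y2-y1)/(x2-x1) = (7.9-29.5)/((-1.6)-(-21.2)) = (-21.6)/19.6 = -1.102

-1.102


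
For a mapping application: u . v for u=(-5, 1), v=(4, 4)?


u . v = u_x*v_x + u_y*v_y = (-5)*4 + 1*4
= (-20) + 4 = -16

-16


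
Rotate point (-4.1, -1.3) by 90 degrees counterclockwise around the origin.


90° CCW: (x,y) -> (-y, x)
(-4.1,-1.3) -> (1.3, -4.1)

(1.3, -4.1)


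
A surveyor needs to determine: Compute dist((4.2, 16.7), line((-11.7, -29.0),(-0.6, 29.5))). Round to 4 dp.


|cross product| = 422.88
|line direction| = sqrt(3545.46) = 59.5438
Distance = 422.88/sqrt(3545.46) = 7.102

7.102


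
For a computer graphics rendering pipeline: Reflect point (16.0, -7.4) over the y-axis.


Reflection over y-axis: (x,y) -> (-x,y)
(16, -7.4) -> (-16, -7.4)

(-16, -7.4)


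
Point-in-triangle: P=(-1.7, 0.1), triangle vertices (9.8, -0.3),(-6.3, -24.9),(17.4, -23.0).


Cross products: AB x AP = -289.34, BC x BP = 583.76, CA x CP = 258.01
All same sign? no

No, outside


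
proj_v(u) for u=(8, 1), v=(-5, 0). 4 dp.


u.v = -40, |v| = sqrt(25) = 5
Scalar projection = u.v / |v| = -40 / sqrt(25) = -8

-8


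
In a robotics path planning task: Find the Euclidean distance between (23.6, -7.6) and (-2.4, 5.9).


dx=-26, dy=13.5
d^2 = (-26)^2 + 13.5^2 = 858.25
d = sqrt(858.25) = 29.2959

29.2959


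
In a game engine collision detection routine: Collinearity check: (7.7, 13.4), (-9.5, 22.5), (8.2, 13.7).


Cross product: ((-9.5)-7.7)*(13.7-13.4) - (22.5-13.4)*(8.2-7.7)
= -9.71

No, not collinear


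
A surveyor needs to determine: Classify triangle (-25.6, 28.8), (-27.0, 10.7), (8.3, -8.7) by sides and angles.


Side lengths squared: AB^2=329.57, BC^2=1622.45, CA^2=2555.46
Sorted: [329.57, 1622.45, 2555.46]
By sides: Scalene, By angles: Obtuse

Scalene, Obtuse


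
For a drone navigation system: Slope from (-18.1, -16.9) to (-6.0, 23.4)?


slope = (y2-y1)/(x2-x1) = (23.4-(-16.9))/((-6)-(-18.1)) = 40.3/12.1 = 3.3306

3.3306


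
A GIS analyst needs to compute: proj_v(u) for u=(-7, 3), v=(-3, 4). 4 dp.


u.v = 33, |v| = sqrt(25) = 5
Scalar projection = u.v / |v| = 33 / sqrt(25) = 6.6

6.6


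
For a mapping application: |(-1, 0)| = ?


|u| = sqrt((-1)^2 + 0^2) = sqrt(1) = 1

1


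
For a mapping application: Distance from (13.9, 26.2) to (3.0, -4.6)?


dx=-10.9, dy=-30.8
d^2 = (-10.9)^2 + (-30.8)^2 = 1067.45
d = sqrt(1067.45) = 32.6719

32.6719


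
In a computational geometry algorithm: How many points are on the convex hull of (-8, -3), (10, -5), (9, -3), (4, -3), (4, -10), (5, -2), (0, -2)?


Convex hull vertices (CCW): (-8, -3), (4, -10), (10, -5), (9, -3), (5, -2), (0, -2)
Count = 6

6


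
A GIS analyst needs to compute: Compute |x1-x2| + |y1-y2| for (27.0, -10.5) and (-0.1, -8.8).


|27-(-0.1)| + |(-10.5)-(-8.8)| = 27.1 + 1.7 = 28.8

28.8


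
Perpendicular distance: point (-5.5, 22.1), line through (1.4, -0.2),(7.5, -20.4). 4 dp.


|cross product| = 3.35
|line direction| = sqrt(445.25) = 21.1009
Distance = 3.35/sqrt(445.25) = 0.1588

0.1588


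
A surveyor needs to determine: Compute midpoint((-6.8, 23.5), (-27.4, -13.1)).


M = (((-6.8)+(-27.4))/2, (23.5+(-13.1))/2)
= (-17.1, 5.2)

(-17.1, 5.2)


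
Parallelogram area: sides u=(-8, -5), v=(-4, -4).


|u x v| = |(-8)*(-4) - (-5)*(-4)|
= |32 - 20| = 12

12


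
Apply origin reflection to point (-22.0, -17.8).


Reflection over origin: (x,y) -> (-x,-y)
(-22, -17.8) -> (22, 17.8)

(22, 17.8)


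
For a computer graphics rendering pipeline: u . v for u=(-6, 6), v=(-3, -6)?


u . v = u_x*v_x + u_y*v_y = (-6)*(-3) + 6*(-6)
= 18 + (-36) = -18

-18


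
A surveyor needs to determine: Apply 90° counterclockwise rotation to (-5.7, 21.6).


90° CCW: (x,y) -> (-y, x)
(-5.7,21.6) -> (-21.6, -5.7)

(-21.6, -5.7)


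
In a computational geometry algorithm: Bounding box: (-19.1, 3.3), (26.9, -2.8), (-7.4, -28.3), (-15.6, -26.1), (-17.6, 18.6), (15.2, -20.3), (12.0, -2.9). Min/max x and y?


x range: [-19.1, 26.9]
y range: [-28.3, 18.6]
Bounding box: (-19.1,-28.3) to (26.9,18.6)

(-19.1,-28.3) to (26.9,18.6)


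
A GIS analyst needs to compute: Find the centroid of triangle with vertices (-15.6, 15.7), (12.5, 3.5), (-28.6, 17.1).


Centroid = ((x_A+x_B+x_C)/3, (y_A+y_B+y_C)/3)
= (((-15.6)+12.5+(-28.6))/3, (15.7+3.5+17.1)/3)
= (-10.5667, 12.1)

(-10.5667, 12.1)


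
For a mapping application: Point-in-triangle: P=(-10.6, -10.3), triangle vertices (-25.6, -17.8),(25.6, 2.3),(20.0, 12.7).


Cross products: AB x AP = 82.5, BC x BP = 447.04, CA x CP = 115.5
All same sign? yes

Yes, inside


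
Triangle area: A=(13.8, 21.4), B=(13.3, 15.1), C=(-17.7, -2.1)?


Area = |x_A(y_B-y_C) + x_B(y_C-y_A) + x_C(y_A-y_B)|/2
= |237.36 + (-312.55) + (-111.51)|/2
= 186.7/2 = 93.35

93.35


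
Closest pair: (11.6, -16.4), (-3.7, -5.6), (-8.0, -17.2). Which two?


d(P0,P1) = 18.7278, d(P0,P2) = 19.6163, d(P1,P2) = 12.3713
Closest: P1 and P2

Closest pair: (-3.7, -5.6) and (-8.0, -17.2), distance = 12.3713


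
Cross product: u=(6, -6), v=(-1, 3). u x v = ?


u x v = u_x*v_y - u_y*v_x = 6*3 - (-6)*(-1)
= 18 - 6 = 12

12


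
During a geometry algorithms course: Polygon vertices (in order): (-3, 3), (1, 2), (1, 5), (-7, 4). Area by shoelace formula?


Shoelace sum: ((-3)*2 - 1*3) + (1*5 - 1*2) + (1*4 - (-7)*5) + ((-7)*3 - (-3)*4)
= 24
Area = |24|/2 = 12

12


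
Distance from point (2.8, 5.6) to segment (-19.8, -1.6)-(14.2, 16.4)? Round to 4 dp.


Project P onto AB: t = 0.6068 (clamped to [0,1])
Closest point on segment: (0.8297, 9.3216)
Distance: 4.211

4.211


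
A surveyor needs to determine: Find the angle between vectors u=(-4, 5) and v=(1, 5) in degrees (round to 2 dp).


u.v = 21, |u| = sqrt(41) = 6.4031, |v| = sqrt(26) = 5.099
cos(theta) = u.v/(|u||v|) = 21/sqrt(1066) = 0.643192
theta = acos(0.643192) = 49.97 degrees

49.97 degrees


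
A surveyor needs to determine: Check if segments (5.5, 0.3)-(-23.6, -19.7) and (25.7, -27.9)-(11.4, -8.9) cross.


Cross products: d1=-19.46, d2=819.44, d3=1224.62, d4=385.72
d1*d2 < 0 and d3*d4 < 0? no

No, they don't intersect


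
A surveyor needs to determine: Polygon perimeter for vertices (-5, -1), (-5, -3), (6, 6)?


Sides: (-5, -1)->(-5, -3): sqrt(4) = 2, (-5, -3)->(6, 6): sqrt(202) = 14.21267, (6, 6)->(-5, -1): sqrt(170) = 13.038405
Sum = 29.251075
Perimeter = 29.2511

29.2511


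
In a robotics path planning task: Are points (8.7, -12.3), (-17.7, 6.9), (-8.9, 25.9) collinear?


Cross product: ((-17.7)-8.7)*(25.9-(-12.3)) - (6.9-(-12.3))*((-8.9)-8.7)
= -670.56

No, not collinear


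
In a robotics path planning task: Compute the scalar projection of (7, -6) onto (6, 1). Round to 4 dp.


u.v = 36, |v| = sqrt(37) = 6.0828
Scalar projection = u.v / |v| = 36 / sqrt(37) = 5.9184

5.9184


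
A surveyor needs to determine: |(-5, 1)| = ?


|u| = sqrt((-5)^2 + 1^2) = sqrt(26) = 5.099

5.099


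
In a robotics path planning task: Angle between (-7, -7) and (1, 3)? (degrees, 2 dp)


u.v = -28, |u| = sqrt(98) = 9.8995, |v| = sqrt(10) = 3.1623
cos(theta) = u.v/(|u||v|) = -28/sqrt(980) = -0.894427
theta = acos(-0.894427) = 153.43 degrees

153.43 degrees


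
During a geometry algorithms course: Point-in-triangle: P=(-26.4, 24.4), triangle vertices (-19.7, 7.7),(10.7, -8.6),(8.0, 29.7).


Cross products: AB x AP = 398.47, BC x BP = 1331.83, CA x CP = -609.99
All same sign? no

No, outside


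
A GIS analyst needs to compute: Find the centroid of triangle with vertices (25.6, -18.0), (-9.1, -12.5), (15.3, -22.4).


Centroid = ((x_A+x_B+x_C)/3, (y_A+y_B+y_C)/3)
= ((25.6+(-9.1)+15.3)/3, ((-18)+(-12.5)+(-22.4))/3)
= (10.6, -17.6333)

(10.6, -17.6333)


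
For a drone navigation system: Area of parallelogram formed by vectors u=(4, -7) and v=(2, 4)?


|u x v| = |4*4 - (-7)*2|
= |16 - (-14)| = 30

30


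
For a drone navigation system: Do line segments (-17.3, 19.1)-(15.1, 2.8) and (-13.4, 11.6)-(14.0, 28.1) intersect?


Cross products: d1=269.85, d2=-711.37, d3=-179.43, d4=801.79
d1*d2 < 0 and d3*d4 < 0? yes

Yes, they intersect


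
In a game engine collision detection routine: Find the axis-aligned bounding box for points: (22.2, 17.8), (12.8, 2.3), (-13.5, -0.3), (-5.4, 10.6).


x range: [-13.5, 22.2]
y range: [-0.3, 17.8]
Bounding box: (-13.5,-0.3) to (22.2,17.8)

(-13.5,-0.3) to (22.2,17.8)


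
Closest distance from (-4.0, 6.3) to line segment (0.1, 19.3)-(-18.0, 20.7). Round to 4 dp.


Project P onto AB: t = 0.1699 (clamped to [0,1])
Closest point on segment: (-2.9761, 19.5379)
Distance: 13.2775

13.2775


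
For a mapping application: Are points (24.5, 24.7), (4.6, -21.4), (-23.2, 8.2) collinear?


Cross product: (4.6-24.5)*(8.2-24.7) - ((-21.4)-24.7)*((-23.2)-24.5)
= -1870.62

No, not collinear


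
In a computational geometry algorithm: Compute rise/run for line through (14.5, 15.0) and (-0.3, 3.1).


slope = (y2-y1)/(x2-x1) = (3.1-15)/((-0.3)-14.5) = (-11.9)/(-14.8) = 0.8041

0.8041


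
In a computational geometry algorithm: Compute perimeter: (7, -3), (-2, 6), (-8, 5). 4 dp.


Sides: (7, -3)->(-2, 6): sqrt(162) = 12.727922, (-2, 6)->(-8, 5): sqrt(37) = 6.082763, (-8, 5)->(7, -3): sqrt(289) = 17
Sum = 35.810685
Perimeter = 35.8107

35.8107


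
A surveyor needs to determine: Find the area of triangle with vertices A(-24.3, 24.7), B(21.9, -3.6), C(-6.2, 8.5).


Area = |x_A(y_B-y_C) + x_B(y_C-y_A) + x_C(y_A-y_B)|/2
= |294.03 + (-354.78) + (-175.46)|/2
= 236.21/2 = 118.105

118.105


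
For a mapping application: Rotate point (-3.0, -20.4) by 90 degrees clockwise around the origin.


90° CW: (x,y) -> (y, -x)
(-3,-20.4) -> (-20.4, 3)

(-20.4, 3)


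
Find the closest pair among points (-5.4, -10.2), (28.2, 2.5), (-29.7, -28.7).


d(P0,P1) = 35.9201, d(P0,P2) = 30.5408, d(P1,P2) = 65.7712
Closest: P0 and P2

Closest pair: (-5.4, -10.2) and (-29.7, -28.7), distance = 30.5408


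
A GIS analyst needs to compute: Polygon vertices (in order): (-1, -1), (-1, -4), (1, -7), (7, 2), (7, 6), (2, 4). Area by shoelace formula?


Shoelace sum: ((-1)*(-4) - (-1)*(-1)) + ((-1)*(-7) - 1*(-4)) + (1*2 - 7*(-7)) + (7*6 - 7*2) + (7*4 - 2*6) + (2*(-1) - (-1)*4)
= 111
Area = |111|/2 = 55.5

55.5


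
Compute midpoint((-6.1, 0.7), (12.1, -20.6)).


M = (((-6.1)+12.1)/2, (0.7+(-20.6))/2)
= (3, -9.95)

(3, -9.95)


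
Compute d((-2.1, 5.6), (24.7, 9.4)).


dx=26.8, dy=3.8
d^2 = 26.8^2 + 3.8^2 = 732.68
d = sqrt(732.68) = 27.0681

27.0681


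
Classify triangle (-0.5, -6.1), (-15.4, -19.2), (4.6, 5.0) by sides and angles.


Side lengths squared: AB^2=393.62, BC^2=985.64, CA^2=149.22
Sorted: [149.22, 393.62, 985.64]
By sides: Scalene, By angles: Obtuse

Scalene, Obtuse


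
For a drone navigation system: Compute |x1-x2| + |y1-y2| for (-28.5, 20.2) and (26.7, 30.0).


|(-28.5)-26.7| + |20.2-30| = 55.2 + 9.8 = 65

65


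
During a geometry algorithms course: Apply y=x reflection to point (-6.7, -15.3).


Reflection over y=x: (x,y) -> (y,x)
(-6.7, -15.3) -> (-15.3, -6.7)

(-15.3, -6.7)


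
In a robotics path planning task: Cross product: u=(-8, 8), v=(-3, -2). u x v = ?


u x v = u_x*v_y - u_y*v_x = (-8)*(-2) - 8*(-3)
= 16 - (-24) = 40

40


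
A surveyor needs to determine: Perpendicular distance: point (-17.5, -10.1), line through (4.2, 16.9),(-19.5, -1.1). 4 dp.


|cross product| = 249.3
|line direction| = sqrt(885.69) = 29.7605
Distance = 249.3/sqrt(885.69) = 8.3769

8.3769


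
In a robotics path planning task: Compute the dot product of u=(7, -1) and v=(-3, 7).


u . v = u_x*v_x + u_y*v_y = 7*(-3) + (-1)*7
= (-21) + (-7) = -28

-28


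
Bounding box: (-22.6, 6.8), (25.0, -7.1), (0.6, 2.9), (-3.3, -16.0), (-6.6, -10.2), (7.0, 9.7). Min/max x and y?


x range: [-22.6, 25]
y range: [-16, 9.7]
Bounding box: (-22.6,-16) to (25,9.7)

(-22.6,-16) to (25,9.7)


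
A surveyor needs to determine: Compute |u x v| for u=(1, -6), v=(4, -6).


|u x v| = |1*(-6) - (-6)*4|
= |(-6) - (-24)| = 18

18


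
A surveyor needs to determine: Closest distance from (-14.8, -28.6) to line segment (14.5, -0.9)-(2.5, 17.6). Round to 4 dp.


Project P onto AB: t = 0 (clamped to [0,1])
Closest point on segment: (14.5, -0.9)
Distance: 40.321

40.321


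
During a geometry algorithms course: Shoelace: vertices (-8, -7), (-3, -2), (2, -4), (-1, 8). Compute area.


Shoelace sum: ((-8)*(-2) - (-3)*(-7)) + ((-3)*(-4) - 2*(-2)) + (2*8 - (-1)*(-4)) + ((-1)*(-7) - (-8)*8)
= 94
Area = |94|/2 = 47

47


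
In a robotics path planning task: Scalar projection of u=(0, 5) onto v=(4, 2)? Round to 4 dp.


u.v = 10, |v| = sqrt(20) = 4.4721
Scalar projection = u.v / |v| = 10 / sqrt(20) = 2.2361

2.2361


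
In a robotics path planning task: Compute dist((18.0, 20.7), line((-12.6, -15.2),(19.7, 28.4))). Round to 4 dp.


|cross product| = 174.59
|line direction| = sqrt(2944.25) = 54.2609
Distance = 174.59/sqrt(2944.25) = 3.2176

3.2176


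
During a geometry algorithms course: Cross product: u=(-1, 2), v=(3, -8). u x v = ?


u x v = u_x*v_y - u_y*v_x = (-1)*(-8) - 2*3
= 8 - 6 = 2

2


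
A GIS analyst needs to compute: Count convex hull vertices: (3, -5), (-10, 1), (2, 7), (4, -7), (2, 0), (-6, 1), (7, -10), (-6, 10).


Convex hull vertices (CCW): (-10, 1), (7, -10), (2, 7), (-6, 10)
Count = 4

4


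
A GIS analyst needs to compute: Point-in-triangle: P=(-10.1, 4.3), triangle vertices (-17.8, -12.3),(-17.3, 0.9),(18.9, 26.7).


Cross products: AB x AP = -93.34, BC x BP = -62.68, CA x CP = -308.92
All same sign? yes

Yes, inside


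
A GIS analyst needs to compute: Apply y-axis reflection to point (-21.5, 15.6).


Reflection over y-axis: (x,y) -> (-x,y)
(-21.5, 15.6) -> (21.5, 15.6)

(21.5, 15.6)


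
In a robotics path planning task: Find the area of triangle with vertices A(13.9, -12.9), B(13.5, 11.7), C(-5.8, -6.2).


Area = |x_A(y_B-y_C) + x_B(y_C-y_A) + x_C(y_A-y_B)|/2
= |248.81 + 90.45 + 142.68|/2
= 481.94/2 = 240.97

240.97


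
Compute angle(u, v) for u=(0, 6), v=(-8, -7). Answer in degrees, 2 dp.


u.v = -42, |u| = sqrt(36) = 6, |v| = sqrt(113) = 10.6301
cos(theta) = u.v/(|u||v|) = -42/sqrt(4068) = -0.658505
theta = acos(-0.658505) = 131.19 degrees

131.19 degrees


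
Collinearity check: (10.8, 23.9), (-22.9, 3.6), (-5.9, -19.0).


Cross product: ((-22.9)-10.8)*((-19)-23.9) - (3.6-23.9)*((-5.9)-10.8)
= 1106.72

No, not collinear


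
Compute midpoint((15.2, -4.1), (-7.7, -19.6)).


M = ((15.2+(-7.7))/2, ((-4.1)+(-19.6))/2)
= (3.75, -11.85)

(3.75, -11.85)


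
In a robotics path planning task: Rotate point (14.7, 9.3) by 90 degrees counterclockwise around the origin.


90° CCW: (x,y) -> (-y, x)
(14.7,9.3) -> (-9.3, 14.7)

(-9.3, 14.7)


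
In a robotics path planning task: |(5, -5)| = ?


|u| = sqrt(5^2 + (-5)^2) = sqrt(50) = 7.0711

7.0711


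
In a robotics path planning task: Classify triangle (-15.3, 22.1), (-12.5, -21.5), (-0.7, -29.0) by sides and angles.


Side lengths squared: AB^2=1908.8, BC^2=195.49, CA^2=2824.37
Sorted: [195.49, 1908.8, 2824.37]
By sides: Scalene, By angles: Obtuse

Scalene, Obtuse


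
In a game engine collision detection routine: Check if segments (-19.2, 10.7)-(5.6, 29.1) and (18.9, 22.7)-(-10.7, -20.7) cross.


Cross products: d1=-1298.34, d2=-766.66, d3=-403.44, d4=-935.12
d1*d2 < 0 and d3*d4 < 0? no

No, they don't intersect


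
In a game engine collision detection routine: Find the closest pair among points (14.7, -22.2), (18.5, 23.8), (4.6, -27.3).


d(P0,P1) = 46.1567, d(P0,P2) = 11.3146, d(P1,P2) = 52.9568
Closest: P0 and P2

Closest pair: (14.7, -22.2) and (4.6, -27.3), distance = 11.3146


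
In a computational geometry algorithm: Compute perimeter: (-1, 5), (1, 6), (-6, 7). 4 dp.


Sides: (-1, 5)->(1, 6): sqrt(5) = 2.236068, (1, 6)->(-6, 7): sqrt(50) = 7.071068, (-6, 7)->(-1, 5): sqrt(29) = 5.385165
Sum = 14.692301
Perimeter = 14.6923

14.6923


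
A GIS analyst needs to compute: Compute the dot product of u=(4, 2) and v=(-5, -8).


u . v = u_x*v_x + u_y*v_y = 4*(-5) + 2*(-8)
= (-20) + (-16) = -36

-36


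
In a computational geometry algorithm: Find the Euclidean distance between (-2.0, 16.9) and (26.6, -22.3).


dx=28.6, dy=-39.2
d^2 = 28.6^2 + (-39.2)^2 = 2354.6
d = sqrt(2354.6) = 48.5242

48.5242


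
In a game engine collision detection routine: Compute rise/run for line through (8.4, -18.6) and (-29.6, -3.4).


slope = (y2-y1)/(x2-x1) = ((-3.4)-(-18.6))/((-29.6)-8.4) = 15.2/(-38) = -0.4

-0.4


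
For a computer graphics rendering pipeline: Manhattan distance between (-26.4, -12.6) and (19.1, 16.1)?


|(-26.4)-19.1| + |(-12.6)-16.1| = 45.5 + 28.7 = 74.2

74.2


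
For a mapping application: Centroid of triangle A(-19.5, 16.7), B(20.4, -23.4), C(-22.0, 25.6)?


Centroid = ((x_A+x_B+x_C)/3, (y_A+y_B+y_C)/3)
= (((-19.5)+20.4+(-22))/3, (16.7+(-23.4)+25.6)/3)
= (-7.0333, 6.3)

(-7.0333, 6.3)


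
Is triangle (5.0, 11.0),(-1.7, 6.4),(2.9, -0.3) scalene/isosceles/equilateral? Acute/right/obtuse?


Side lengths squared: AB^2=66.05, BC^2=66.05, CA^2=132.1
Sorted: [66.05, 66.05, 132.1]
By sides: Isosceles, By angles: Right

Isosceles, Right


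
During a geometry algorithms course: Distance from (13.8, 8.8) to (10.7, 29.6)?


dx=-3.1, dy=20.8
d^2 = (-3.1)^2 + 20.8^2 = 442.25
d = sqrt(442.25) = 21.0297

21.0297


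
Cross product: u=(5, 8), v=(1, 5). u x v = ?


u x v = u_x*v_y - u_y*v_x = 5*5 - 8*1
= 25 - 8 = 17

17


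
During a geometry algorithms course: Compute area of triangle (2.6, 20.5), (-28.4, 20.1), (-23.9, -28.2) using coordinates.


Area = |x_A(y_B-y_C) + x_B(y_C-y_A) + x_C(y_A-y_B)|/2
= |125.58 + 1383.08 + (-9.56)|/2
= 1499.1/2 = 749.55

749.55


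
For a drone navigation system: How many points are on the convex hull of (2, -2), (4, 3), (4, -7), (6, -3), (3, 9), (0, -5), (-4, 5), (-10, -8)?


Convex hull vertices (CCW): (-10, -8), (4, -7), (6, -3), (3, 9), (-4, 5)
Count = 5

5


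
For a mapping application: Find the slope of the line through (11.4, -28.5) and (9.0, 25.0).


slope = (y2-y1)/(x2-x1) = (25-(-28.5))/(9-11.4) = 53.5/(-2.4) = -22.2917

-22.2917


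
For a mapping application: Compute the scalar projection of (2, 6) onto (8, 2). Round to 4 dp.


u.v = 28, |v| = sqrt(68) = 8.2462
Scalar projection = u.v / |v| = 28 / sqrt(68) = 3.3955

3.3955


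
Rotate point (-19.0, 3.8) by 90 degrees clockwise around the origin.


90° CW: (x,y) -> (y, -x)
(-19,3.8) -> (3.8, 19)

(3.8, 19)


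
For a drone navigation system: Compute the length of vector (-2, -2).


|u| = sqrt((-2)^2 + (-2)^2) = sqrt(8) = 2.8284

2.8284


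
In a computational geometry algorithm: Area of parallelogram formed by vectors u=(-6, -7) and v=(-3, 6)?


|u x v| = |(-6)*6 - (-7)*(-3)|
= |(-36) - 21| = 57

57


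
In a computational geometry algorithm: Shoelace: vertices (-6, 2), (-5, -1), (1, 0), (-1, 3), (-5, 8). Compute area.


Shoelace sum: ((-6)*(-1) - (-5)*2) + ((-5)*0 - 1*(-1)) + (1*3 - (-1)*0) + ((-1)*8 - (-5)*3) + ((-5)*2 - (-6)*8)
= 65
Area = |65|/2 = 32.5

32.5


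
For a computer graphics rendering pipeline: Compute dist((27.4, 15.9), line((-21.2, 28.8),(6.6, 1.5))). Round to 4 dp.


|cross product| = 968.16
|line direction| = sqrt(1518.13) = 38.9632
Distance = 968.16/sqrt(1518.13) = 24.8481

24.8481


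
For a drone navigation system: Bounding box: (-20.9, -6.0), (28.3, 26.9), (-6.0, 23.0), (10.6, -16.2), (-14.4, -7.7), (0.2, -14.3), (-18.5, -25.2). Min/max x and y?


x range: [-20.9, 28.3]
y range: [-25.2, 26.9]
Bounding box: (-20.9,-25.2) to (28.3,26.9)

(-20.9,-25.2) to (28.3,26.9)


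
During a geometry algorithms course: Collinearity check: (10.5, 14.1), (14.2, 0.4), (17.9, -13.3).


Cross product: (14.2-10.5)*((-13.3)-14.1) - (0.4-14.1)*(17.9-10.5)
= 0

Yes, collinear


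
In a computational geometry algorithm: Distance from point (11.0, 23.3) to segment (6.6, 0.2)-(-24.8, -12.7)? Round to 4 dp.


Project P onto AB: t = 0 (clamped to [0,1])
Closest point on segment: (6.6, 0.2)
Distance: 23.5153

23.5153


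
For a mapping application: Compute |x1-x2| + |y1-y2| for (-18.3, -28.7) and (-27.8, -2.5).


|(-18.3)-(-27.8)| + |(-28.7)-(-2.5)| = 9.5 + 26.2 = 35.7

35.7


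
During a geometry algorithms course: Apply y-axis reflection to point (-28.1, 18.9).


Reflection over y-axis: (x,y) -> (-x,y)
(-28.1, 18.9) -> (28.1, 18.9)

(28.1, 18.9)


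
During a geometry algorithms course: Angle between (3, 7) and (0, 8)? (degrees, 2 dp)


u.v = 56, |u| = sqrt(58) = 7.6158, |v| = sqrt(64) = 8
cos(theta) = u.v/(|u||v|) = 56/sqrt(3712) = 0.919145
theta = acos(0.919145) = 23.2 degrees

23.2 degrees


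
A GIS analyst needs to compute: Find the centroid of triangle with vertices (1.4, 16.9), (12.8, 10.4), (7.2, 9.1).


Centroid = ((x_A+x_B+x_C)/3, (y_A+y_B+y_C)/3)
= ((1.4+12.8+7.2)/3, (16.9+10.4+9.1)/3)
= (7.1333, 12.1333)

(7.1333, 12.1333)


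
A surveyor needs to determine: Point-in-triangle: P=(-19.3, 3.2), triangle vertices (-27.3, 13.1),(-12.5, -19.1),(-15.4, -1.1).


Cross products: AB x AP = 111.08, BC x BP = 57.73, CA x CP = 4.21
All same sign? yes

Yes, inside


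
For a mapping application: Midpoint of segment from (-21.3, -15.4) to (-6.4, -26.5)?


M = (((-21.3)+(-6.4))/2, ((-15.4)+(-26.5))/2)
= (-13.85, -20.95)

(-13.85, -20.95)
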